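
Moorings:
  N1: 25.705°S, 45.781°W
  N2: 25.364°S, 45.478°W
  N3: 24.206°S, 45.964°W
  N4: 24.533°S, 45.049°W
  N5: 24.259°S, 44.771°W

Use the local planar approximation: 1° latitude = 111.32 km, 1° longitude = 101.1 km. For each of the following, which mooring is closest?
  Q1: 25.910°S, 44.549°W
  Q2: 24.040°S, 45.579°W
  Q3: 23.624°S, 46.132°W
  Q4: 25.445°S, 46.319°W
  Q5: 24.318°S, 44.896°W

Q1 at 25.910°S, 44.549°W:
  N1: √((0.205·111.32)² + (-1.232·101.1)²) = √(520.77978 + 15513.99785) = 126.629 km
  N2: √((0.546·111.32)² + (-0.929·101.1)²) = √(3694.29592 + 8821.32330) = 111.873 km
  N3: √((1.704·111.32)² + (-1.415·101.1)²) = √(35982.02295 + 20465.16219) = 237.586 km
  N4: √((1.377·111.32)² + (-0.500·101.1)²) = √(23497.10058 + 2555.30250) = 161.408 km
  N5: √((1.651·111.32)² + (-0.222·101.1)²) = √(33778.51415 + 503.74211) = 185.155 km
  → nearest: N2 (111.873 km)
Q2 at 24.040°S, 45.579°W:
  N1: √((-1.665·111.32)² + (-0.202·101.1)²) = √(34353.80696 + 417.06625) = 186.469 km
  N2: √((-1.324·111.32)² + (0.101·101.1)²) = √(21723.12822 + 104.26656) = 147.741 km
  N3: √((-0.166·111.32)² + (-0.385·101.1)²) = √(341.47788 + 1515.03885) = 43.087 km
  N4: √((-0.493·111.32)² + (0.530·101.1)²) = √(3011.89782 + 2871.13789) = 76.701 km
  N5: √((-0.219·111.32)² + (0.808·101.1)²) = √(594.33954 + 6673.06005) = 85.249 km
  → nearest: N3 (43.087 km)
Q3 at 23.624°S, 46.132°W:
  N1: √((-2.081·111.32)² + (0.351·101.1)²) = √(53664.92858 + 1259.26329) = 234.359 km
  N2: √((-1.740·111.32)² + (0.654·101.1)²) = √(37518.45033 + 4371.77506) = 204.671 km
  N3: √((-0.582·111.32)² + (0.168·101.1)²) = √(4197.51604 + 288.48343) = 66.978 km
  N4: √((-0.909·111.32)² + (1.083·101.1)²) = √(10239.39181 + 11988.34478) = 149.090 km
  N5: √((-0.635·111.32)² + (1.361·101.1)²) = √(4996.82162 + 18932.96193) = 154.693 km
  → nearest: N3 (66.978 km)
Q4 at 25.445°S, 46.319°W:
  N1: √((-0.260·111.32)² + (0.538·101.1)²) = √(837.70883 + 2958.46791) = 61.613 km
  N2: √((0.081·111.32)² + (0.841·101.1)²) = √(81.30485 + 7229.26763) = 85.502 km
  N3: √((1.239·111.32)² + (0.355·101.1)²) = √(19023.43803 + 1288.12799) = 142.519 km
  N4: √((0.912·111.32)² + (1.270·101.1)²) = √(10307.09009 + 16485.78961) = 163.685 km
  N5: √((1.186·111.32)² + (1.548·101.1)²) = √(17430.73793 + 24493.12641) = 204.753 km
  → nearest: N1 (61.613 km)
Q5 at 24.318°S, 44.896°W:
  N1: √((-1.387·111.32)² + (-0.885·101.1)²) = √(23839.61939 + 8005.50720) = 178.452 km
  N2: √((-1.046·111.32)² + (-0.582·101.1)²) = √(13558.44127 + 3462.16914) = 130.463 km
  N3: √((0.112·111.32)² + (-1.068·101.1)²) = √(155.44703 + 11658.55744) = 108.692 km
  N4: √((-0.215·111.32)² + (-0.153·101.1)²) = √(572.82678 + 239.26830) = 28.497 km
  N5: √((0.059·111.32)² + (0.125·101.1)²) = √(43.13705 + 159.70641) = 14.242 km
  → nearest: N5 (14.242 km)

Q1→N2; Q2→N3; Q3→N3; Q4→N1; Q5→N5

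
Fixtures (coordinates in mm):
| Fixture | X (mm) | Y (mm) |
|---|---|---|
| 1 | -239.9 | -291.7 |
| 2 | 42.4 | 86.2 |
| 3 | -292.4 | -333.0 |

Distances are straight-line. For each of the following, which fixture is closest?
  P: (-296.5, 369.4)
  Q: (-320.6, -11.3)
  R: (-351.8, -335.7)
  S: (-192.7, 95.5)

P→2; Q→1; R→3; S→2

P at (-296.5, 369.4):
  1: √((56.6)² + (-661.1)²) = √(3203.560 + 437053.210) = 663.5 mm
  2: √((338.9)² + (-283.2)²) = √(114853.210 + 80202.240) = 441.7 mm
  3: √((4.1)² + (-702.4)²) = √(16.810 + 493365.760) = 702.4 mm
  → nearest: 2 (441.7 mm)
Q at (-320.6, -11.3):
  1: √((80.7)² + (-280.4)²) = √(6512.490 + 78624.160) = 291.8 mm
  2: √((363.0)² + (97.5)²) = √(131769.000 + 9506.250) = 375.9 mm
  3: √((28.2)² + (-321.7)²) = √(795.240 + 103490.890) = 322.9 mm
  → nearest: 1 (291.8 mm)
R at (-351.8, -335.7):
  1: √((111.9)² + (44.0)²) = √(12521.610 + 1936.000) = 120.2 mm
  2: √((394.2)² + (421.9)²) = √(155393.640 + 177999.610) = 577.4 mm
  3: √((59.4)² + (2.7)²) = √(3528.360 + 7.290) = 59.5 mm
  → nearest: 3 (59.5 mm)
S at (-192.7, 95.5):
  1: √((-47.2)² + (-387.2)²) = √(2227.840 + 149923.840) = 390.1 mm
  2: √((235.1)² + (-9.3)²) = √(55272.010 + 86.490) = 235.3 mm
  3: √((-99.7)² + (-428.5)²) = √(9940.090 + 183612.250) = 439.9 mm
  → nearest: 2 (235.3 mm)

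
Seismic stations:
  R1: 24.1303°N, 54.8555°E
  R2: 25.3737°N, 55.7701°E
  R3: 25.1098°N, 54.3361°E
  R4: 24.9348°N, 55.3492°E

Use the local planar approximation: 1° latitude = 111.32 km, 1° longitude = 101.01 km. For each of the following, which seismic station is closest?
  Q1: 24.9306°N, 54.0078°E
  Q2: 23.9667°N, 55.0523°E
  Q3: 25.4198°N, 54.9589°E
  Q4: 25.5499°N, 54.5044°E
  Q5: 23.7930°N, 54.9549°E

Q1→R3; Q2→R1; Q3→R4; Q4→R3; Q5→R1

Q1 at 24.9306°N, 54.0078°E:
  R1: 123.5668 km
  R2: 184.7176 km
  R3: 38.6993 km
  R4: 135.4956 km
  → nearest: R3 (38.6993 km)
Q2 at 23.9667°N, 55.0523°E:
  R1: 26.9600 km
  R2: 172.5951 km
  R3: 146.3766 km
  R4: 111.8639 km
  → nearest: R1 (26.9600 km)
Q3 at 25.4198°N, 54.9589°E:
  R1: 143.9266 km
  R2: 82.0999 km
  R3: 71.7526 km
  R4: 66.8521 km
  → nearest: R4 (66.8521 km)
Q4 at 25.5499°N, 54.5044°E:
  R1: 161.9604 km
  R2: 129.3442 km
  R3: 51.8576 km
  R4: 109.4089 km
  → nearest: R3 (51.8576 km)
Q5 at 23.7930°N, 54.9549°E:
  R1: 38.8675 km
  R2: 194.2771 km
  R3: 159.3561 km
  R4: 133.1992 km
  → nearest: R1 (38.8675 km)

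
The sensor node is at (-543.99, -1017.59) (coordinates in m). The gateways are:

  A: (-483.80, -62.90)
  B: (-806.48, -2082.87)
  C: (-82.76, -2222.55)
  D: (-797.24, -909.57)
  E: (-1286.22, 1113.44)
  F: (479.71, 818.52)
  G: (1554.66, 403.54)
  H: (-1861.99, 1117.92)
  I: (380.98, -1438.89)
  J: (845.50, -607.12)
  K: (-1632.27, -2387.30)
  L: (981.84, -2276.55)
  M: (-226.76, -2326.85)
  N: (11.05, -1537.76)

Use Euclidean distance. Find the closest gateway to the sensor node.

Distances from (-543.99, -1017.59):
A: √((60.19)² + (954.69)²) = √(3622.8361 + 911432.9961) = 956.59 m
B: √((-262.49)² + (-1065.28)²) = √(68901.0001 + 1134821.4784) = 1097.14 m
C: √((461.23)² + (-1204.96)²) = √(212733.1129 + 1451928.6016) = 1290.22 m
D: √((-253.25)² + (108.02)²) = √(64135.5625 + 11668.3204) = 275.33 m
E: √((-742.23)² + (2131.03)²) = √(550905.3729 + 4541288.8609) = 2256.59 m
F: √((1023.70)² + (1836.11)²) = √(1047961.6900 + 3371299.9321) = 2102.20 m
G: √((2098.65)² + (1421.13)²) = √(4404331.8225 + 2019610.4769) = 2534.55 m
H: √((-1318.00)² + (2135.51)²) = √(1737124.0000 + 4560402.9601) = 2509.49 m
I: √((924.97)² + (-421.30)²) = √(855569.5009 + 177493.6900) = 1016.40 m
J: √((1389.49)² + (410.47)²) = √(1930682.4601 + 168485.6209) = 1448.85 m
K: √((-1088.28)² + (-1369.71)²) = √(1184353.3584 + 1876105.4841) = 1749.42 m
L: √((1525.83)² + (-1258.96)²) = √(2328157.1889 + 1584980.2816) = 1978.17 m
M: √((317.23)² + (-1309.26)²) = √(100634.8729 + 1714161.7476) = 1347.14 m
N: √((555.04)² + (-520.17)²) = √(308069.4016 + 270576.8289) = 760.69 m
Minimum: D at 275.33 m.

D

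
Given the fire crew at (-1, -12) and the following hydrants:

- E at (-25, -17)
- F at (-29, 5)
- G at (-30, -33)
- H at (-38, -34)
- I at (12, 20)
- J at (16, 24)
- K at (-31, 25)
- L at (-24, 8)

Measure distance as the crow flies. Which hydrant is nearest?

E

Distances from (-1, -12):
E: √((-24)² + (-5)²) = √(576.000 + 25.000) = 24.5
F: √((-28)² + (17)²) = √(784.000 + 289.000) = 32.8
G: √((-29)² + (-21)²) = √(841.000 + 441.000) = 35.8
H: √((-37)² + (-22)²) = √(1369.000 + 484.000) = 43.0
I: √((13)² + (32)²) = √(169.000 + 1024.000) = 34.5
J: √((17)² + (36)²) = √(289.000 + 1296.000) = 39.8
K: √((-30)² + (37)²) = √(900.000 + 1369.000) = 47.6
L: √((-23)² + (20)²) = √(529.000 + 400.000) = 30.5
Minimum: E at 24.5.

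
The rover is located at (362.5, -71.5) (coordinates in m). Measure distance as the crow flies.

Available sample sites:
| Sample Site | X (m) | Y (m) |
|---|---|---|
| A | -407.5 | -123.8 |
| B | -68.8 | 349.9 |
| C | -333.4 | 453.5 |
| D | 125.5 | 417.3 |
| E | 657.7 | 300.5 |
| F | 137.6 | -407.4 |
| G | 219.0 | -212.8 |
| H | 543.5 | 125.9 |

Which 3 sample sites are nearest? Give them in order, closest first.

G, H, F

Distances from (362.5, -71.5):
A: √((-770.0)² + (-52.3)²) = √(592900.000 + 2735.290) = 771.8 m
B: √((-431.3)² + (421.4)²) = √(186019.690 + 177577.960) = 603.0 m
C: √((-695.9)² + (525.0)²) = √(484276.810 + 275625.000) = 871.7 m
D: √((-237.0)² + (488.8)²) = √(56169.000 + 238925.440) = 543.2 m
E: √((295.2)² + (372.0)²) = √(87143.040 + 138384.000) = 474.9 m
F: √((-224.9)² + (-335.9)²) = √(50580.010 + 112828.810) = 404.2 m
G: √((-143.5)² + (-141.3)²) = √(20592.250 + 19965.690) = 201.4 m
H: √((181.0)² + (197.4)²) = √(32761.000 + 38966.760) = 267.8 m
Sorted: G (201.4 m) < H (267.8 m) < F (404.2 m) < E (474.9 m) < D (543.2 m) < …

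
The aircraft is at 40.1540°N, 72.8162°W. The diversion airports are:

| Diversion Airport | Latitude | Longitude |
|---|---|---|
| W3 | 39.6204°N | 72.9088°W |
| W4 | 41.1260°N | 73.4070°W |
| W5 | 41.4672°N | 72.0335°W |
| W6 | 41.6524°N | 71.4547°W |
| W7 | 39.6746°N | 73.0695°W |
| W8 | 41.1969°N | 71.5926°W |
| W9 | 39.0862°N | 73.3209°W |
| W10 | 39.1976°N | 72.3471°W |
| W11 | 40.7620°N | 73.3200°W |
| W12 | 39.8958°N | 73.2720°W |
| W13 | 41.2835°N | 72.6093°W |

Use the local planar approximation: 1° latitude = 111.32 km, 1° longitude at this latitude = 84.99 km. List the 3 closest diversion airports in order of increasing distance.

W12, W7, W3

Distances from 40.1540°N, 72.8162°W:
W3: √((-0.5336·111.32)² + (-0.0926·84.99)²) = √(3528.401818 + 61.938065) = 59.9194 km
W4: √((0.9720·111.32)² + (-0.5908·84.99)²) = √(11707.897865 + 2521.254183) = 119.2860 km
W5: √((1.3132·111.32)² + (0.7827·84.99)²) = √(21370.178190 + 4425.132979) = 160.6092 km
W6: √((1.4984·111.32)² + (1.3615·84.99)²) = √(27822.869840 + 13389.703182) = 203.0088 km
W7: √((-0.4794·111.32)² + (-0.2533·84.99)²) = √(2848.016196 + 463.453363) = 57.5454 km
W8: √((1.0429·111.32)² + (1.2236·84.99)²) = √(13478.194841 + 10814.702951) = 155.8618 km
W9: √((-1.0678·111.32)² + (-0.5047·84.99)²) = √(14129.481605 + 1839.934098) = 126.3702 km
W10: √((-0.9564·111.32)² + (0.4691·84.99)²) = √(11335.104550 + 1589.521931) = 113.6865 km
W11: √((0.6080·111.32)² + (-0.5038·84.99)²) = √(4580.928928 + 1833.377870) = 80.0894 km
W12: √((-0.2582·111.32)² + (-0.4558·84.99)²) = √(826.149931 + 1500.666889) = 48.2371 km
W13: √((1.1295·111.32)² + (0.2069·84.99)²) = √(15809.526608 + 309.212214) = 126.9596 km
Sorted: W12 (48.2371 km) < W7 (57.5454 km) < W3 (59.9194 km) < W11 (80.0894 km) < W10 (113.6865 km) < …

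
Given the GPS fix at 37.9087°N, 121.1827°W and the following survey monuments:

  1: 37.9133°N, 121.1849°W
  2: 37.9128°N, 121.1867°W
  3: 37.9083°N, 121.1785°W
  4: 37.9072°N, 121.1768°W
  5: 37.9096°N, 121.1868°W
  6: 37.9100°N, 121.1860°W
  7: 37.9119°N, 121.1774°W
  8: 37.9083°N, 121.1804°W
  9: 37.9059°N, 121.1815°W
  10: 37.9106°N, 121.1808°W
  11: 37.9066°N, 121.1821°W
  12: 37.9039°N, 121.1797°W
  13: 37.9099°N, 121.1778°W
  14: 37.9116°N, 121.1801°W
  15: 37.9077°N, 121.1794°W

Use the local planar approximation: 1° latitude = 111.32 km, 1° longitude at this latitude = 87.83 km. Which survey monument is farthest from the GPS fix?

Distances from 37.9087°N, 121.1827°W:
1: √((0.0046·111.32)² + (-0.0022·87.83)²) = √(0.262218 + 0.037336) = 0.5473 km
2: √((0.0041·111.32)² + (-0.0040·87.83)²) = √(0.208312 + 0.123426) = 0.5760 km
3: √((-0.0004·111.32)² + (0.0042·87.83)²) = √(0.001983 + 0.136077) = 0.3716 km
4: √((-0.0015·111.32)² + (0.0059·87.83)²) = √(0.027882 + 0.268528) = 0.5444 km
5: √((0.0009·111.32)² + (-0.0041·87.83)²) = √(0.010038 + 0.129674) = 0.3738 km
6: √((0.0013·111.32)² + (-0.0033·87.83)²) = √(0.020943 + 0.084007) = 0.3240 km
7: √((0.0032·111.32)² + (0.0053·87.83)²) = √(0.126896 + 0.216689) = 0.5862 km
8: √((-0.0004·111.32)² + (0.0023·87.83)²) = √(0.001983 + 0.040808) = 0.2069 km
9: √((-0.0028·111.32)² + (0.0012·87.83)²) = √(0.097154 + 0.011108) = 0.3290 km
10: √((0.0019·111.32)² + (0.0019·87.83)²) = √(0.044736 + 0.027848) = 0.2694 km
11: √((-0.0021·111.32)² + (0.0006·87.83)²) = √(0.054649 + 0.002777) = 0.2396 km
12: √((-0.0048·111.32)² + (0.0030·87.83)²) = √(0.285515 + 0.069427) = 0.5958 km
13: √((0.0012·111.32)² + (0.0049·87.83)²) = √(0.017845 + 0.185216) = 0.4506 km
14: √((0.0029·111.32)² + (0.0026·87.83)²) = √(0.104218 + 0.052147) = 0.3954 km
15: √((-0.0010·111.32)² + (0.0033·87.83)²) = √(0.012392 + 0.084007) = 0.3105 km
Maximum: 12 at 0.5958 km.

12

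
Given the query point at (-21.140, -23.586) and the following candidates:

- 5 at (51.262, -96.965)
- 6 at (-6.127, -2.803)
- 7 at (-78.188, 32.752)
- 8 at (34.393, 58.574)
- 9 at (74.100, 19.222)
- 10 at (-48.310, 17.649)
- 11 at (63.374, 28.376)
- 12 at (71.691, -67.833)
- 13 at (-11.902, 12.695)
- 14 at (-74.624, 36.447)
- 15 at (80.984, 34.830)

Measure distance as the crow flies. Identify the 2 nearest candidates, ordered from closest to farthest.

6, 13

Distances from (-21.140, -23.586):
5: √((72.402)² + (-73.379)²) = √(5242.04960 + 5384.47764) = 103.085
6: √((15.013)² + (20.783)²) = √(225.39017 + 431.93309) = 25.638
7: √((-57.048)² + (56.338)²) = √(3254.47430 + 3173.97024) = 80.178
8: √((55.533)² + (82.160)²) = √(3083.91409 + 6750.26560) = 99.167
9: √((95.240)² + (42.808)²) = √(9070.65760 + 1832.52486) = 104.418
10: √((-27.170)² + (41.235)²) = √(738.20890 + 1700.32523) = 49.382
11: √((84.514)² + (51.962)²) = √(7142.61620 + 2700.04944) = 99.210
12: √((92.831)² + (-44.247)²) = √(8617.59456 + 1957.79701) = 102.837
13: √((9.238)² + (36.281)²) = √(85.34064 + 1316.31096) = 37.439
14: √((-53.484)² + (60.033)²) = √(2860.53826 + 3603.96109) = 80.402
15: √((102.124)² + (58.416)²) = √(10429.31138 + 3412.42906) = 117.651
Sorted: 6 (25.638) < 13 (37.439) < 10 (49.382) < 7 (80.178) < …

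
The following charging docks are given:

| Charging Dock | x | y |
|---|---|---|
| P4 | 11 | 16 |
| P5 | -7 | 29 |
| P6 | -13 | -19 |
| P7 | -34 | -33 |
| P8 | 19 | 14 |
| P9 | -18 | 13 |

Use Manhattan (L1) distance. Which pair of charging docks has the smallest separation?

P4 and P8

Pairwise distances:
P4–P8: 10
P5–P9: 27
P4–P5: 31
P4–P9: 32
P6–P7: 35
P6–P9: 37
P8–P9: 38
P5–P8: 41
P5–P6: 54
P4–P6: 59
P7–P9: 62
P6–P8: 65
P5–P7: 89
P4–P7: 94
P7–P8: 100
Closest pair: P4–P8 at 10.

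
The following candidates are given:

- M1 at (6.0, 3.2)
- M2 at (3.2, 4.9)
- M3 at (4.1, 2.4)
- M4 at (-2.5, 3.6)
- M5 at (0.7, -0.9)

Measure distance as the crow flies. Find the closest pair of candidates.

Pairwise distances:
M1–M3: 2.06
M2–M3: 2.66
M1–M2: 3.28
M3–M5: 4.74
M4–M5: 5.52
M2–M4: 5.85
M2–M5: 6.32
M1–M5: 6.70
M3–M4: 6.71
M1–M4: 8.51
Closest pair: M1–M3 at 2.06.

M1 and M3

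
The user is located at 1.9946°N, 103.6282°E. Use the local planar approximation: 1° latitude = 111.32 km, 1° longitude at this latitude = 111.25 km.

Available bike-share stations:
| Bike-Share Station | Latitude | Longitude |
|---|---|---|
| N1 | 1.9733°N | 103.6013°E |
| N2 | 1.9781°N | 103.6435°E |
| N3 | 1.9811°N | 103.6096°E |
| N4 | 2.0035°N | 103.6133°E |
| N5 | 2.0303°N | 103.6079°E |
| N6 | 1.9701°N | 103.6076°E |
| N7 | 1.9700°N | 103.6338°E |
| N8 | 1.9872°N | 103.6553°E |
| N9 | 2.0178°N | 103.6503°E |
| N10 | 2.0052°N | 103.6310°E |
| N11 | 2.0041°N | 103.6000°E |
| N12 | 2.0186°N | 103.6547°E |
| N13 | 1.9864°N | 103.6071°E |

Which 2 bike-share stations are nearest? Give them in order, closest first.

Distances from 1.9946°N, 103.6282°E:
N1: √((-0.0213·111.32)² + (-0.0269·111.25)²) = √(5.622191 + 8.955804) = 3.8181 km
N2: √((-0.0165·111.32)² + (0.0153·111.25)²) = √(3.373761 + 2.897230) = 2.5042 km
N3: √((-0.0135·111.32)² + (-0.0186·111.25)²) = √(2.258468 + 4.281796) = 2.5574 km
N4: √((0.0089·111.32)² + (-0.0149·111.25)²) = √(0.981582 + 2.747721) = 1.9311 km
N5: √((0.0357·111.32)² + (-0.0203·111.25)²) = √(15.793662 + 5.100258) = 4.5710 km
N6: √((-0.0245·111.32)² + (-0.0206·111.25)²) = √(7.438383 + 5.252118) = 3.5624 km
N7: √((-0.0246·111.32)² + (0.0056·111.25)²) = √(7.499229 + 0.388129) = 2.8084 km
N8: √((-0.0074·111.32)² + (0.0271·111.25)²) = √(0.678594 + 9.089471) = 3.1254 km
N9: √((0.0232·111.32)² + (0.0221·111.25)²) = √(6.669947 + 6.044837) = 3.5658 km
N10: √((0.0106·111.32)² + (0.0028·111.25)²) = √(1.392381 + 0.097032) = 1.2204 km
N11: √((0.0095·111.32)² + (-0.0282·111.25)²) = √(1.118391 + 9.842338) = 3.3107 km
N12: √((0.0240·111.32)² + (0.0265·111.25)²) = √(7.137874 + 8.691441) = 3.9786 km
N13: √((-0.0082·111.32)² + (-0.0211·111.25)²) = √(0.833248 + 5.510169) = 2.5186 km
Sorted: N10 (1.2204 km) < N4 (1.9311 km) < N2 (2.5042 km) < N13 (2.5186 km) < …

N10, N4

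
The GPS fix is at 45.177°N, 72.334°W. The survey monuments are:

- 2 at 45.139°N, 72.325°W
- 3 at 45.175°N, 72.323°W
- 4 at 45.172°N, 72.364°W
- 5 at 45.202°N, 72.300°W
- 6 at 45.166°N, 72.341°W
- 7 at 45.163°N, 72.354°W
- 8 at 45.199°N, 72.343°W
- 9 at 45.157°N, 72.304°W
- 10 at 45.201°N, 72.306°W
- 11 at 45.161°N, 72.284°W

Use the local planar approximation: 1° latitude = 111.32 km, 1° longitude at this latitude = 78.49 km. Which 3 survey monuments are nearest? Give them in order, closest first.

Distances from 45.177°N, 72.334°W:
2: 4.289 km
3: 0.892 km
4: 2.420 km
5: 3.856 km
6: 1.342 km
7: 2.212 km
8: 2.549 km
9: 3.241 km
10: 3.459 km
11: 4.310 km
Sorted: 3 (0.892 km) < 6 (1.342 km) < 7 (2.212 km) < 4 (2.420 km) < 8 (2.549 km) < …

3, 6, 7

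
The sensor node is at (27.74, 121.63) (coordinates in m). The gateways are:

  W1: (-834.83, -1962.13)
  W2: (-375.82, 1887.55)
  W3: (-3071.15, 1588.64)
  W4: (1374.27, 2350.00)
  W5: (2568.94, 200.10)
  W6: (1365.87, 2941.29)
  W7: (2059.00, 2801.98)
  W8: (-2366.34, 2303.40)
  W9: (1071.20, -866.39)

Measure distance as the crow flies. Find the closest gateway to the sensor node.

Distances from (27.74, 121.63):
W1: 2255.23 m
W2: 1811.45 m
W3: 3428.59 m
W4: 2603.61 m
W5: 2542.41 m
W6: 3121.07 m
W7: 3363.08 m
W8: 3239.10 m
W9: 1437.01 m
Minimum: W9 at 1437.01 m.

W9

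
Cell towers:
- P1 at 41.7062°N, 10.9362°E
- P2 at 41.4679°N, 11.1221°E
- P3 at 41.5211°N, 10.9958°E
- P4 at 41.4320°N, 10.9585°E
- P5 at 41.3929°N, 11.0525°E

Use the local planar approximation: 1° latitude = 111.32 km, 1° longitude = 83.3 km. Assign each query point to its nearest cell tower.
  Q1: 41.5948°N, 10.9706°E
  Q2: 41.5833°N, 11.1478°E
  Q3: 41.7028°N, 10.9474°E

Q1→P3; Q2→P2; Q3→P1

Q1 at 41.5948°N, 10.9706°E:
  P1: √((0.1114·111.32)² + (-0.0344·83.3)²) = √(153.785991 + 8.211205) = 12.7278 km
  P2: √((-0.1269·111.32)² + (0.1515·83.3)²) = √(199.558228 + 159.263138) = 18.9426 km
  P3: √((-0.0737·111.32)² + (0.0252·83.3)²) = √(67.310276 + 4.406473) = 8.4686 km
  P4: √((-0.1628·111.32)² + (-0.0121·83.3)²) = √(328.439359 + 1.015923) = 18.1509 km
  P5: √((-0.2019·111.32)² + (0.0819·83.3)²) = √(505.148460 + 46.543368) = 23.4881 km
  → nearest: P3 (8.4686 km)
Q2 at 41.5833°N, 11.1478°E:
  P1: √((0.1229·111.32)² + (-0.2116·83.3)²) = √(187.176000 + 310.685747) = 22.3128 km
  P2: √((-0.1154·111.32)² + (-0.0257·83.3)²) = √(165.028143 + 4.583067) = 13.0235 km
  P3: √((-0.0622·111.32)² + (-0.1520·83.3)²) = √(47.943216 + 160.316115) = 14.4312 km
  P4: √((-0.1513·111.32)² + (-0.1893·83.3)²) = √(283.677082 + 248.651584) = 23.0722 km
  P5: √((-0.1904·111.32)² + (-0.0953·83.3)²) = √(449.241929 + 63.019623) = 22.6332 km
  → nearest: P2 (13.0235 km)
Q3 at 41.7028°N, 10.9474°E:
  P1: √((0.0034·111.32)² + (-0.0112·83.3)²) = √(0.143253 + 0.870414) = 1.0068 km
  P2: √((-0.2349·111.32)² + (0.1747·83.3)²) = √(683.773757 + 211.775547) = 29.9257 km
  P3: √((-0.1817·111.32)² + (0.0484·83.3)²) = √(409.125218 + 16.254766) = 20.6247 km
  P4: √((-0.2708·111.32)² + (0.0111·83.3)²) = √(908.748517 + 0.854941) = 30.1596 km
  P5: √((-0.3099·111.32)² + (0.1051·83.3)²) = √(1190.116696 + 76.647048) = 35.5916 km
  → nearest: P1 (1.0068 km)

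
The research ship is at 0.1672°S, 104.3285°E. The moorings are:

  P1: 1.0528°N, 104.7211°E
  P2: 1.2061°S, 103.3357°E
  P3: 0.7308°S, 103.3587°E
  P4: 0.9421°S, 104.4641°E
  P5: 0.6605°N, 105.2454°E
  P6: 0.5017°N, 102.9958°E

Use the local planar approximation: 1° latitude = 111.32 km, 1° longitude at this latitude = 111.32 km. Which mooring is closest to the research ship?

P4

Distances from 0.1672°S, 104.3285°E:
P1: √((1.2200·111.32)² + (0.3926·111.32)²) = √(18444.464748 + 1910.059895) = 142.6693 km
P2: √((-1.0389·111.32)² + (-0.9928·111.32)²) = √(13375.002993 + 12214.337958) = 159.9667 km
P3: √((-0.5636·111.32)² + (-0.9698·111.32)²) = √(3936.301577 + 11654.959129) = 124.8650 km
P4: √((-0.7749·111.32)² + (0.1356·111.32)²) = √(7441.109871 + 227.858783) = 87.5726 km
P5: √((0.8277·111.32)² + (0.9169·111.32)²) = √(8489.699254 + 10418.143636) = 137.5058 km
P6: √((0.6689·111.32)² + (-1.3327·111.32)²) = √(5544.581700 + 22009.551397) = 165.9944 km
Minimum: P4 at 87.5726 km.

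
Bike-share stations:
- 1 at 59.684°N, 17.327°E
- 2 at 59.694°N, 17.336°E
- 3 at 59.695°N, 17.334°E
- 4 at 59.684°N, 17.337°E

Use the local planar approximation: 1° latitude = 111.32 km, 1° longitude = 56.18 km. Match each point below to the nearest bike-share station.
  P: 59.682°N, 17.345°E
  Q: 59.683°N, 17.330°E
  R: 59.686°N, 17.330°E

P at 59.682°N, 17.345°E:
  1: √((0.002·111.32)² + (-0.018·56.18)²) = √(0.04957 + 1.02261) = 1.035 km
  2: √((0.012·111.32)² + (-0.009·56.18)²) = √(1.78447 + 0.25565) = 1.428 km
  3: √((0.013·111.32)² + (-0.011·56.18)²) = √(2.09427 + 0.38190) = 1.574 km
  4: √((0.002·111.32)² + (-0.008·56.18)²) = √(0.04957 + 0.20200) = 0.502 km
  → nearest: 4 (0.502 km)
Q at 59.683°N, 17.330°E:
  1: √((0.001·111.32)² + (-0.003·56.18)²) = √(0.01239 + 0.02841) = 0.202 km
  2: √((0.011·111.32)² + (0.006·56.18)²) = √(1.49945 + 0.11362) = 1.270 km
  3: √((0.012·111.32)² + (0.004·56.18)²) = √(1.78447 + 0.05050) = 1.355 km
  4: √((0.001·111.32)² + (0.007·56.18)²) = √(0.01239 + 0.15465) = 0.409 km
  → nearest: 1 (0.202 km)
R at 59.686°N, 17.330°E:
  1: √((-0.002·111.32)² + (-0.003·56.18)²) = √(0.04957 + 0.02841) = 0.279 km
  2: √((0.008·111.32)² + (0.006·56.18)²) = √(0.79310 + 0.11362) = 0.952 km
  3: √((0.009·111.32)² + (0.004·56.18)²) = √(1.00376 + 0.05050) = 1.027 km
  4: √((-0.002·111.32)² + (0.007·56.18)²) = √(0.04957 + 0.15465) = 0.452 km
  → nearest: 1 (0.279 km)

P→4; Q→1; R→1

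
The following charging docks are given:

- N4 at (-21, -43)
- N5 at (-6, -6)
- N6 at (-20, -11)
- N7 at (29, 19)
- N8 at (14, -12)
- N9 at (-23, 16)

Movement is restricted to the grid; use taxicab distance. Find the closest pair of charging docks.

Pairwise distances:
N4–N5: |15| + |37| = 15 + 37 = 52
N4–N6: |1| + |32| = 1 + 32 = 33
N4–N7: |50| + |62| = 50 + 62 = 112
N4–N8: |35| + |31| = 35 + 31 = 66
N4–N9: |-2| + |59| = 2 + 59 = 61
N5–N6: |-14| + |-5| = 14 + 5 = 19
N5–N7: |35| + |25| = 35 + 25 = 60
N5–N8: |20| + |-6| = 20 + 6 = 26
N5–N9: |-17| + |22| = 17 + 22 = 39
N6–N7: |49| + |30| = 49 + 30 = 79
N6–N8: |34| + |-1| = 34 + 1 = 35
N6–N9: |-3| + |27| = 3 + 27 = 30
N7–N8: |-15| + |-31| = 15 + 31 = 46
N7–N9: |-52| + |-3| = 52 + 3 = 55
N8–N9: |-37| + |28| = 37 + 28 = 65
Closest pair: N5–N6 at 19.

N5 and N6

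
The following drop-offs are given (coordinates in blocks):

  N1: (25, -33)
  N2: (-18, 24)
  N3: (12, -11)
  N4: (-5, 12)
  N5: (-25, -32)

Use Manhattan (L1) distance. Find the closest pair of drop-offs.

Pairwise distances:
N1–N2: |-43| + |57| = 43 + 57 = 100 blocks
N1–N3: |-13| + |22| = 13 + 22 = 35 blocks
N1–N4: |-30| + |45| = 30 + 45 = 75 blocks
N1–N5: |-50| + |1| = 50 + 1 = 51 blocks
N2–N3: |30| + |-35| = 30 + 35 = 65 blocks
N2–N4: |13| + |-12| = 13 + 12 = 25 blocks
N2–N5: |-7| + |-56| = 7 + 56 = 63 blocks
N3–N4: |-17| + |23| = 17 + 23 = 40 blocks
N3–N5: |-37| + |-21| = 37 + 21 = 58 blocks
N4–N5: |-20| + |-44| = 20 + 44 = 64 blocks
Closest pair: N2–N4 at 25 blocks.

N2 and N4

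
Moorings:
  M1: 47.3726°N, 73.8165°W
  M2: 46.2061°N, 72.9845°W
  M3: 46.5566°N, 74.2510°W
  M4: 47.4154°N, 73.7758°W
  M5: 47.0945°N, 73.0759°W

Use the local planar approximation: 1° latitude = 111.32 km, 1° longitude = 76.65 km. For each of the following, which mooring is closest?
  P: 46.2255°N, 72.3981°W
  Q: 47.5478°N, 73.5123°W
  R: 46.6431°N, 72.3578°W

P at 46.2255°N, 72.3981°W:
  M1: 167.7086 km
  M2: 44.9994 km
  M3: 146.7295 km
  M4: 169.4021 km
  M5: 109.8054 km
  → nearest: M2 (44.9994 km)
Q at 47.5478°N, 73.5123°W:
  M1: 30.3983 km
  M2: 154.7401 km
  M3: 124.0201 km
  M4: 25.0032 km
  M5: 60.5413 km
  → nearest: M4 (25.0032 km)
R at 46.6431°N, 72.3578°W:
  M1: 138.1885 km
  M2: 68.3668 km
  M3: 145.4329 km
  M4: 138.5811 km
  M5: 74.5299 km
  → nearest: M2 (68.3668 km)

P→M2; Q→M4; R→M2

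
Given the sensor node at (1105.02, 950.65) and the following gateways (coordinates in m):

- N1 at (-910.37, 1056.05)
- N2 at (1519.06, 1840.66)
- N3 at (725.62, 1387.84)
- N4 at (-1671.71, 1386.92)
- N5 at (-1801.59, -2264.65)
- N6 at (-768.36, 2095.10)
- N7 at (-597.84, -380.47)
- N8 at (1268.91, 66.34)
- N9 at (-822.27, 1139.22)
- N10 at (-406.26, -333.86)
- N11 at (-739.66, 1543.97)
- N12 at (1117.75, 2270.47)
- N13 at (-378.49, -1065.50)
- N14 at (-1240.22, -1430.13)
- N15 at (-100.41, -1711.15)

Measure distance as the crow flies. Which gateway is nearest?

Distances from (1105.02, 950.65):
N1: 2018.14 m
N2: 981.60 m
N3: 578.86 m
N4: 2810.79 m
N5: 4334.34 m
N6: 2195.29 m
N7: 2161.39 m
N8: 899.37 m
N9: 1936.49 m
N10: 1983.41 m
N11: 1937.75 m
N12: 1319.88 m
N13: 2503.13 m
N14: 3341.90 m
N15: 2922.03 m
Minimum: N3 at 578.86 m.

N3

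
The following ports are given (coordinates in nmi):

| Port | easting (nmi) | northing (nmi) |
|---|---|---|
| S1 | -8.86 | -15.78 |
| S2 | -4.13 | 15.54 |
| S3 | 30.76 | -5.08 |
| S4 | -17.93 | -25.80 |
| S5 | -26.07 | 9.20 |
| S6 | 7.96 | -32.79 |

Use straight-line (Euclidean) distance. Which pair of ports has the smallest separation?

S1 and S4

Pairwise distances:
S1–S4: √((-9.07)² + (-10.02)²) = √(82.2649 + 100.4004) = 13.52 nmi
S2–S5: √((-21.94)² + (-6.34)²) = √(481.3636 + 40.1956) = 22.84 nmi
S1–S6: √((16.82)² + (-17.01)²) = √(282.9124 + 289.3401) = 23.92 nmi
S4–S6: √((25.89)² + (-6.99)²) = √(670.2921 + 48.8601) = 26.82 nmi
S1–S5: √((-17.21)² + (24.98)²) = √(296.1841 + 624.0004) = 30.33 nmi
S1–S2: √((4.73)² + (31.32)²) = √(22.3729 + 980.9424) = 31.68 nmi
S3–S6: √((-22.80)² + (-27.71)²) = √(519.8400 + 767.8441) = 35.88 nmi
S4–S5: √((-8.14)² + (35.00)²) = √(66.2596 + 1225.0000) = 35.93 nmi
S2–S3: √((34.89)² + (-20.62)²) = √(1217.3121 + 425.1844) = 40.53 nmi
S1–S3: √((39.62)² + (10.70)²) = √(1569.7444 + 114.4900) = 41.04 nmi
S2–S4: √((-13.80)² + (-41.34)²) = √(190.4400 + 1708.9956) = 43.58 nmi
S2–S6: √((12.09)² + (-48.33)²) = √(146.1681 + 2335.7889) = 49.82 nmi
S3–S4: √((-48.69)² + (-20.72)²) = √(2370.7161 + 429.3184) = 52.92 nmi
S5–S6: √((34.03)² + (-41.99)²) = √(1158.0409 + 1763.1601) = 54.05 nmi
S3–S5: √((-56.83)² + (14.28)²) = √(3229.6489 + 203.9184) = 58.60 nmi
Closest pair: S1–S4 at 13.52 nmi.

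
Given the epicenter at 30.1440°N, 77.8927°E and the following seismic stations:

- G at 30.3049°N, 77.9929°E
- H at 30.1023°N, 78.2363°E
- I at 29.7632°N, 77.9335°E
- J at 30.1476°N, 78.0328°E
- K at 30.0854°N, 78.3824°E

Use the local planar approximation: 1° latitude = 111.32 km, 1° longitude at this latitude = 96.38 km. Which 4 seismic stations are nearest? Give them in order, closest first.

Distances from 30.1440°N, 77.8927°E:
G: √((0.1609·111.32)² + (0.1002·96.38)²) = √(320.817820 + 93.262980) = 20.3490 km
H: √((-0.0417·111.32)² + (0.3436·96.38)²) = √(21.548572 + 1096.680583) = 33.4399 km
I: √((-0.3808·111.32)² + (0.0408·96.38)²) = √(1796.967716 + 15.463015) = 42.5727 km
J: √((0.0036·111.32)² + (0.1401·96.38)²) = √(0.160602 + 182.326634) = 13.5088 km
K: √((-0.0586·111.32)² + (0.4897·96.38)²) = √(42.554121 + 2227.583806) = 47.6460 km
Sorted: J (13.5088 km) < G (20.3490 km) < H (33.4399 km) < I (42.5727 km) < K (47.6460 km)

J, G, H, I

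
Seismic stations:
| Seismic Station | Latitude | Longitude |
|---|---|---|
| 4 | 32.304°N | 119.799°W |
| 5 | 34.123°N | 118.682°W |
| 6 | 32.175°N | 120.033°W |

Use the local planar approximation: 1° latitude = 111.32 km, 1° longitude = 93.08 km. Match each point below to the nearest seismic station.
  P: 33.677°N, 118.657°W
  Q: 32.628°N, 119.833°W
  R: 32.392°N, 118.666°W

P at 33.677°N, 118.657°W:
  4: √((-1.373·111.32)² + (-1.142·93.08)²) = √(23360.78701 + 11299.12874) = 186.172 km
  5: √((0.446·111.32)² + (-0.025·93.08)²) = √(2464.99540 + 5.41493) = 49.703 km
  6: √((-1.502·111.32)² + (-1.376·93.08)²) = √(27956.72282 + 16403.99458) = 210.620 km
  → nearest: 5 (49.703 km)
Q at 32.628°N, 119.833°W:
  4: √((-0.324·111.32)² + (0.034·93.08)²) = √(1300.87754 + 10.01545) = 36.206 km
  5: √((1.495·111.32)² + (1.151·93.08)²) = √(27696.74807 + 11477.92537) = 197.926 km
  6: √((-0.453·111.32)² + (-0.200·93.08)²) = √(2542.97915 + 346.55546) = 53.754 km
  → nearest: 4 (36.206 km)
R at 32.392°N, 118.666°W:
  4: √((-0.088·111.32)² + (-1.133·93.08)²) = √(95.96475 + 11121.73567) = 105.914 km
  5: √((1.731·111.32)² + (-0.016·93.08)²) = √(37131.33219 + 2.21795) = 192.701 km
  6: √((-0.217·111.32)² + (-1.367·93.08)²) = √(583.53359 + 16190.10921) = 129.513 km
  → nearest: 4 (105.914 km)

P→5; Q→4; R→4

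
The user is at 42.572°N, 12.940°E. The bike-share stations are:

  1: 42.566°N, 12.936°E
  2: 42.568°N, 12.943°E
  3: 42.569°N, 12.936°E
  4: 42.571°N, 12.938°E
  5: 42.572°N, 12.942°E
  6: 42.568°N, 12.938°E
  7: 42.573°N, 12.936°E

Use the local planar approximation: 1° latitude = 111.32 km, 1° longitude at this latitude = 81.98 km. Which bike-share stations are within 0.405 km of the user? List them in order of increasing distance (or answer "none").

5, 4, 7

Distances from 42.572°N, 12.940°E:
1: 0.744 km
2: 0.509 km
3: 0.468 km
4: 0.198 km
5: 0.164 km
6: 0.475 km
7: 0.346 km
Threshold 0.405 km: 5 (0.164 km), 4 (0.198 km), 7 (0.346 km) are within range.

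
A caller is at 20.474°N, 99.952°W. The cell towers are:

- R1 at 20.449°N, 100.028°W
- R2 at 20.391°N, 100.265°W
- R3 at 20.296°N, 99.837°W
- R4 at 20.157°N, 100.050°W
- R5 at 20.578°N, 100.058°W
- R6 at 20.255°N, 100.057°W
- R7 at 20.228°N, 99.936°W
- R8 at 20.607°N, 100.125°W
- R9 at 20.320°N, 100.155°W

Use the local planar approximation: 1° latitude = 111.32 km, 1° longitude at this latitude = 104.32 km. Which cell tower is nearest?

Distances from 20.474°N, 99.952°W:
R1: 8.403 km
R2: 33.934 km
R3: 23.164 km
R4: 36.740 km
R5: 16.010 km
R6: 26.727 km
R7: 27.436 km
R8: 23.343 km
R9: 27.246 km
Minimum: R1 at 8.403 km.

R1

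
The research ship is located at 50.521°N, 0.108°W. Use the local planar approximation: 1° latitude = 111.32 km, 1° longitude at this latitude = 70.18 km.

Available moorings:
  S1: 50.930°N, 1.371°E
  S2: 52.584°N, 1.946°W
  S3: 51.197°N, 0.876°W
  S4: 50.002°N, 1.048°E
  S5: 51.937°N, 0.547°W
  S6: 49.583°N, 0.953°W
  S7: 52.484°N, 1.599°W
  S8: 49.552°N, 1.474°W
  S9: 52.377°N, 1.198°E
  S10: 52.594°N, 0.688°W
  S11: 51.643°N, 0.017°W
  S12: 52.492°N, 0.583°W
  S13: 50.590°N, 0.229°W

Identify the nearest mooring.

S13

Distances from 50.521°N, 0.108°W:
S1: 113.343 km
S2: 263.399 km
S3: 92.563 km
S4: 99.598 km
S5: 160.612 km
S6: 120.083 km
S7: 242.282 km
S8: 144.312 km
S9: 226.027 km
S10: 234.329 km
S11: 125.064 km
S12: 221.930 km
S13: 11.450 km
Minimum: S13 at 11.450 km.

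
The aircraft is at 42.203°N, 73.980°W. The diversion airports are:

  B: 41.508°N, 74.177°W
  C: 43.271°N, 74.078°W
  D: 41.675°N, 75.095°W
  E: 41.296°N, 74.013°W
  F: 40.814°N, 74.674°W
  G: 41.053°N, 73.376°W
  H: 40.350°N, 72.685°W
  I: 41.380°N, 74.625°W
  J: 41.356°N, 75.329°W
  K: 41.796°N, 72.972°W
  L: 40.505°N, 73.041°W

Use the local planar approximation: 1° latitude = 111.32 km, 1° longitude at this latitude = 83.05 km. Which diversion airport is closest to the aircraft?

B

Distances from 42.203°N, 73.980°W:
B: 79.078 km
C: 119.168 km
D: 109.680 km
E: 101.004 km
F: 165.016 km
G: 137.495 km
H: 232.630 km
I: 106.127 km
J: 146.431 km
K: 95.188 km
L: 204.476 km
Minimum: B at 79.078 km.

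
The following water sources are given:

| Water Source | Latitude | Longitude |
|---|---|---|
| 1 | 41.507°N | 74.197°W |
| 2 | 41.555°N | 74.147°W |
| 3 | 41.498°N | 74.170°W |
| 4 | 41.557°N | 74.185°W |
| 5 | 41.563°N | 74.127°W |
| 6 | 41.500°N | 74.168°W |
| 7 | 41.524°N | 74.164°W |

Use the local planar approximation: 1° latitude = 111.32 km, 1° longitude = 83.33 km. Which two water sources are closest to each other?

3 and 6

Pairwise distances:
1–2: √((0.048·111.32)² + (0.050·83.33)²) = √(28.55150 + 17.35972) = 6.776 km
1–3: √((-0.009·111.32)² + (0.027·83.33)²) = √(1.00376 + 5.06210) = 2.463 km
1–4: √((0.050·111.32)² + (0.012·83.33)²) = √(30.98036 + 0.99992) = 5.655 km
1–5: √((0.056·111.32)² + (0.070·83.33)²) = √(38.86176 + 34.02506) = 8.537 km
1–6: √((-0.007·111.32)² + (0.029·83.33)²) = √(0.60721 + 5.83981) = 2.539 km
1–7: √((0.017·111.32)² + (0.033·83.33)²) = √(3.58133 + 7.56190) = 3.338 km
2–3: √((-0.057·111.32)² + (-0.023·83.33)²) = √(40.26207 + 3.67332) = 6.628 km
2–4: √((0.002·111.32)² + (-0.038·83.33)²) = √(0.04957 + 10.02698) = 3.174 km
2–5: √((0.008·111.32)² + (0.020·83.33)²) = √(0.79310 + 2.77756) = 1.890 km
2–6: √((-0.055·111.32)² + (-0.021·83.33)²) = √(37.48623 + 3.06226) = 6.368 km
2–7: √((-0.031·111.32)² + (-0.017·83.33)²) = √(11.90885 + 2.00678) = 3.730 km
3–4: √((0.059·111.32)² + (-0.015·83.33)²) = √(43.13705 + 1.56238) = 6.686 km
3–5: √((0.065·111.32)² + (0.043·83.33)²) = √(52.35680 + 12.83925) = 8.074 km
3–6: √((0.002·111.32)² + (0.002·83.33)²) = √(0.04957 + 0.02778) = 0.278 km
3–7: √((0.026·111.32)² + (0.006·83.33)²) = √(8.37709 + 0.24998) = 2.937 km
4–5: √((0.006·111.32)² + (0.058·83.33)²) = √(0.44612 + 23.35924) = 4.879 km
4–6: √((-0.057·111.32)² + (0.017·83.33)²) = √(40.26207 + 2.00678) = 6.501 km
4–7: √((-0.033·111.32)² + (0.021·83.33)²) = √(13.49504 + 3.06226) = 4.069 km
5–6: √((-0.063·111.32)² + (-0.041·83.33)²) = √(49.18441 + 11.67268) = 7.801 km
5–7: √((-0.039·111.32)² + (-0.037·83.33)²) = √(18.84845 + 9.50618) = 5.325 km
6–7: √((0.024·111.32)² + (0.004·83.33)²) = √(7.13787 + 0.11110) = 2.692 km
Closest pair: 3–6 at 0.278 km.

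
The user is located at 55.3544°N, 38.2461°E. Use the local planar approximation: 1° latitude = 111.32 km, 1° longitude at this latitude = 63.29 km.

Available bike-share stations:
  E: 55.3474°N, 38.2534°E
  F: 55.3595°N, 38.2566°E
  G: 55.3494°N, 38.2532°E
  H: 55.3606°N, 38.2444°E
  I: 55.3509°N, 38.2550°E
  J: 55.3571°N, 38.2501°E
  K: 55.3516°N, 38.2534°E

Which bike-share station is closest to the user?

Distances from 55.3544°N, 38.2461°E:
E: 0.9059 km
F: 0.8740 km
G: 0.7154 km
H: 0.6985 km
I: 0.6849 km
J: 0.3930 km
K: 0.5573 km
Minimum: J at 0.3930 km.

J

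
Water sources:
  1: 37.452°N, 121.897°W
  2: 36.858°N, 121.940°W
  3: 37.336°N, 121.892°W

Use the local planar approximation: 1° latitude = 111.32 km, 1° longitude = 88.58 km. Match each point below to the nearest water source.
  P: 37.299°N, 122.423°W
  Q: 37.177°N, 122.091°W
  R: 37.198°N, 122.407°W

P→3; Q→3; R→3

P at 37.299°N, 122.423°W:
  1: 49.608 km
  2: 65.119 km
  3: 47.216 km
  → nearest: 3 (47.216 km)
Q at 37.177°N, 122.091°W:
  1: 35.106 km
  2: 37.947 km
  3: 24.980 km
  → nearest: 3 (24.980 km)
R at 37.198°N, 122.407°W:
  1: 53.295 km
  2: 56.069 km
  3: 48.136 km
  → nearest: 3 (48.136 km)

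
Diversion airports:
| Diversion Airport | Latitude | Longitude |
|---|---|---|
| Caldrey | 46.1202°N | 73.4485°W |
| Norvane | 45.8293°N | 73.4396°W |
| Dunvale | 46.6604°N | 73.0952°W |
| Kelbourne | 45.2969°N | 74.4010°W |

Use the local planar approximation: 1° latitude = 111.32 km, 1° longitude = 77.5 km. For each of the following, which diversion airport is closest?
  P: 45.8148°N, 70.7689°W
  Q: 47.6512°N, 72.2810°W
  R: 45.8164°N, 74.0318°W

P→Dunvale; Q→Dunvale; R→Norvane

P at 45.8148°N, 70.7689°W:
  Caldrey: √((0.3054·111.32)² + (-2.6796·77.5)²) = √(1155.804712 + 43126.413561) = 210.4334 km
  Norvane: √((0.0145·111.32)² + (-2.6707·77.5)²) = √(2.605448 + 42840.409931) = 206.9855 km
  Dunvale: √((0.8456·111.32)² + (-2.3263·77.5)²) = √(8860.869571 + 32503.853088) = 203.3832 km
  Kelbourne: √((-0.5179·111.32)² + (-3.6321·77.5)²) = √(3323.825515 + 79235.353400) = 287.3311 km
  → nearest: Dunvale (203.3832 km)
Q at 47.6512°N, 72.2810°W:
  Caldrey: √((-1.5310·111.32)² + (-1.1675·77.5)²) = √(29046.698492 + 8186.856602) = 192.9600 km
  Norvane: √((-1.8219·111.32)² + (-1.1586·77.5)²) = √(41133.481278 + 8062.513472) = 221.8017 km
  Dunvale: √((-0.9908·111.32)² + (-0.8142·77.5)²) = √(12165.175851 + 3981.673100) = 127.0703 km
  Kelbourne: √((-2.3543·111.32)² + (-2.1200·77.5)²) = √(68686.280733 + 26994.490000) = 309.3231 km
  → nearest: Dunvale (127.0703 km)
R at 45.8164°N, 74.0318°W:
  Caldrey: √((0.3038·111.32)² + (0.5833·77.5)²) = √(1143.725843 + 2043.559833) = 56.4561 km
  Norvane: √((0.0129·111.32)² + (0.5922·77.5)²) = √(2.062176 + 2106.396920) = 45.9180 km
  Dunvale: √((0.8440·111.32)² + (0.9366·77.5)²) = √(8827.369149 + 5268.799982) = 118.7273 km
  Kelbourne: √((-0.5195·111.32)² + (-0.3692·77.5)²) = √(3344.394489 + 818.703769) = 64.5221 km
  → nearest: Norvane (45.9180 km)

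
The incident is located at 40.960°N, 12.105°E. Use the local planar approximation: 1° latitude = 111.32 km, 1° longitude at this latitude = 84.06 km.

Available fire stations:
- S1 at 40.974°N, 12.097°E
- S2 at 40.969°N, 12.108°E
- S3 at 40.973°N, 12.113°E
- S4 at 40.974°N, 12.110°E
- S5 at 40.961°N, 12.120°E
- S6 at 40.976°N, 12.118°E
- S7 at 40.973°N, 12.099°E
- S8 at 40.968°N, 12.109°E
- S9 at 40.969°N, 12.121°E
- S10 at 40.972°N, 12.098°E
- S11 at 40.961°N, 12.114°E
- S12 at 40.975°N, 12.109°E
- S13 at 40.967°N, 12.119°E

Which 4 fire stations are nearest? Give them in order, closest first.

Distances from 40.960°N, 12.105°E:
S1: √((0.014·111.32)² + (-0.008·84.06)²) = √(2.42886 + 0.45223) = 1.697 km
S2: √((0.009·111.32)² + (0.003·84.06)²) = √(1.00376 + 0.06359) = 1.033 km
S3: √((0.013·111.32)² + (0.008·84.06)²) = √(2.09427 + 0.45223) = 1.596 km
S4: √((0.014·111.32)² + (0.005·84.06)²) = √(2.42886 + 0.17665) = 1.614 km
S5: √((0.001·111.32)² + (0.015·84.06)²) = √(0.01239 + 1.58987) = 1.266 km
S6: √((0.016·111.32)² + (0.013·84.06)²) = √(3.17239 + 1.19417) = 2.090 km
S7: √((0.013·111.32)² + (-0.006·84.06)²) = √(2.09427 + 0.25438) = 1.533 km
S8: √((0.008·111.32)² + (0.004·84.06)²) = √(0.79310 + 0.11306) = 0.952 km
S9: √((0.009·111.32)² + (0.016·84.06)²) = √(1.00376 + 1.80892) = 1.677 km
S10: √((0.012·111.32)² + (-0.007·84.06)²) = √(1.78447 + 0.34624) = 1.460 km
S11: √((0.001·111.32)² + (0.009·84.06)²) = √(0.01239 + 0.57235) = 0.765 km
S12: √((0.015·111.32)² + (0.004·84.06)²) = √(2.78823 + 0.11306) = 1.703 km
S13: √((0.007·111.32)² + (0.014·84.06)²) = √(0.60721 + 1.38495) = 1.411 km
Sorted: S11 (0.765 km) < S8 (0.952 km) < S2 (1.033 km) < S5 (1.266 km) < S13 (1.411 km) < S10 (1.460 km) < …

S11, S8, S2, S5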